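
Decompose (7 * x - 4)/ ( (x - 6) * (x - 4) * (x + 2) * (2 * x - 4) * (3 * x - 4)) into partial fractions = -27/(280*(3*x - 4)) - 3/(640*(x + 2)) + 5/(64*(x - 2)) - 1/(16*(x - 4)) + 19/(896*(x - 6))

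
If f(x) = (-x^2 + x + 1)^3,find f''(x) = -30*x^4 + 60*x^3 - 30*x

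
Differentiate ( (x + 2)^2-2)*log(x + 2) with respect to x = (2*x^2*log(x + 2) + x^2 + 8*x*log(x + 2) + 4*x + 8*log(x + 2) + 2)/(x + 2)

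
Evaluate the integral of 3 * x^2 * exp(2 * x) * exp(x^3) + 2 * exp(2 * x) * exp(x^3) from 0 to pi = -1 + exp(2*pi + pi^3)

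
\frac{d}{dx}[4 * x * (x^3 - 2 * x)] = 16*x^3 - 16*x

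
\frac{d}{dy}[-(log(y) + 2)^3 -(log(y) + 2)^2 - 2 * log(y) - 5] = (-3*log(y)^2 - 14*log(y) - 18)/y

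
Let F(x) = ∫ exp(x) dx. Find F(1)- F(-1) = E - exp(-1)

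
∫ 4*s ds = 2*s^2 + C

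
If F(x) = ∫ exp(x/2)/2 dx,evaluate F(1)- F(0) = -1 + exp(1/2)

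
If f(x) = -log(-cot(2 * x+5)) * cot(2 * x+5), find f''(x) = (-8*log(-cot(2*x + 5))*cot(2*x + 5)^4 - 8*log(-cot(2*x + 5))*cot(2*x + 5)^2 - 12*cot(2*x + 5)^4 - 16*cot(2*x + 5)^2 - 4)*tan(2*x + 5)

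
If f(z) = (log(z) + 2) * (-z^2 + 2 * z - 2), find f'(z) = (-2*z^2*log(z) - 5*z^2 + 2*z*log(z) + 6*z - 2)/z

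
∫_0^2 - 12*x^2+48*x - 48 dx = -32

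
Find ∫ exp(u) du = exp(u) + C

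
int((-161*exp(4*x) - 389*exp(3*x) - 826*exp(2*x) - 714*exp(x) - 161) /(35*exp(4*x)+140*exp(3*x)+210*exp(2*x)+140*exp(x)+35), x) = (-161*x*(exp(x) + 1)^3 - 70*(exp(x) + 1)^2*exp(x) + 5*(31*exp(x) + 28)*exp(2*x))/(35*(exp(x) + 1)^3) + C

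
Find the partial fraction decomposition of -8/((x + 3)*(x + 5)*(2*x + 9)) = 32/(3*(2*x + 9)) - 4/(x + 5) - 4/(3*(x + 3))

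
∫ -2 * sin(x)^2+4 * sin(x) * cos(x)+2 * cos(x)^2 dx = -sqrt(2)*cos(2*x + pi/4) + C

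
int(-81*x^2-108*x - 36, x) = -27*x^3 - 54*x^2 - 36*x + C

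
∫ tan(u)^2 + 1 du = tan(u) + C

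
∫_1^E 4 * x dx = -2 + 2*exp(2)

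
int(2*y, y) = y^2 + C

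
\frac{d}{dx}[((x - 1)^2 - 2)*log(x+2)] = (2*x^2*log(x + 2) + x^2 + 2*x*log(x + 2) - 2*x - 4*log(x + 2) - 1)/(x + 2)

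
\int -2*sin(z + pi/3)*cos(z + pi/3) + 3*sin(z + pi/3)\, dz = (cos(z + pi/3) - 3)*cos(z + pi/3) + C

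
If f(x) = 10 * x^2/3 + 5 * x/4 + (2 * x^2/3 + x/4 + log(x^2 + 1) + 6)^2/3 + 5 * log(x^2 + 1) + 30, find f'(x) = (128*x^5 + 72*x^4 + 192*x^3*log(x^2 + 1) + 2921*x^3 + 36*x^2*log(x^2 + 1) + 630*x^2 + 480*x*log(x^2 + 1) + 6489*x + 36*log(x^2 + 1) + 486)/(216*x^2 + 216)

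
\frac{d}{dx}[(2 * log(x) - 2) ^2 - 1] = (8*log(x) - 8)/x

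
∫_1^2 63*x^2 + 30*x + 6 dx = 198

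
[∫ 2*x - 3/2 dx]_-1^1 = -3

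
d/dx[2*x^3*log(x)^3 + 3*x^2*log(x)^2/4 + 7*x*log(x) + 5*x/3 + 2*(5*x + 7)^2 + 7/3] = 6*x^2*log(x)^3 + 6*x^2*log(x)^2 + 3*x*log(x)^2/2 + 3*x*log(x)/2 + 100*x + 7*log(x) + 446/3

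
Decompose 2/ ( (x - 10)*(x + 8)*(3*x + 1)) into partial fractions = -18/(713*(3*x + 1)) + 1/(207*(x + 8)) + 1/(279*(x - 10))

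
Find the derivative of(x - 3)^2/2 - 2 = x - 3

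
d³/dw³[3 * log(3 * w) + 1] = 6/w^3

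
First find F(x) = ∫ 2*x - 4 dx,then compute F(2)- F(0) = -4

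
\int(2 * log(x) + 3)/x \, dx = (log(x) + 1)^2 + log(x) + C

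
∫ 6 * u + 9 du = 3*u^2 + 9*u + C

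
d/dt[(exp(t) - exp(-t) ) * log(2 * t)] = (t*exp(2*t)*log(t) + t*exp(2*t)*log(2) + t*log(t) + t*log(2) + exp(2*t) - 1)*exp(-t)/t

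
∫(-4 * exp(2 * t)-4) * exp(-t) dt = -8*sinh(t) + C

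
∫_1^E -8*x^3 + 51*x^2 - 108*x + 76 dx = (-2 + E)^3*(5 - 2*E) + 3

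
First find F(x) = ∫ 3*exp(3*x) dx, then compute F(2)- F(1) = -exp(3) + exp(6)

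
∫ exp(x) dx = exp(x) + C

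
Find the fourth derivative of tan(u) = 24*tan(u)^5 + 40*tan(u)^3 + 16*tan(u)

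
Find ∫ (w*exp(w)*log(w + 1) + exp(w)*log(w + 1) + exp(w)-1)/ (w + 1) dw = (exp(w) - 1)*log(w + 1) + C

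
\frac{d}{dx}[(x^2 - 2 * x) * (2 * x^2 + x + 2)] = 8*x^3 - 9*x^2 - 4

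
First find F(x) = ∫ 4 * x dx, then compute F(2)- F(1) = 6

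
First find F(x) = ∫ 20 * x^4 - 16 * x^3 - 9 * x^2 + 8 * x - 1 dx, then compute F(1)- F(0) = 0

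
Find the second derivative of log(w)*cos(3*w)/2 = -(9*w^2*log(w)*cos(3*w) + 6*w*sin(3*w) + cos(3*w))/(2*w^2)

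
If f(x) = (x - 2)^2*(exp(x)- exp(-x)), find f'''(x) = (x^2*exp(2*x) + x^2 + 2*x*exp(2*x) - 10*x - 2*exp(2*x) + 22)*exp(-x)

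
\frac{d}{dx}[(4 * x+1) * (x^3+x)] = 16*x^3 + 3*x^2 + 8*x + 1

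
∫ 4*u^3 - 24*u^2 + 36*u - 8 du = u^4 - 8*u^3 + 18*u^2 - 8*u + C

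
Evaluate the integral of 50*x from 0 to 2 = 100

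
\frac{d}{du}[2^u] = 2^u*log(2)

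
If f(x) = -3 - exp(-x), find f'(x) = exp(-x)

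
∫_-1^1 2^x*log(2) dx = 3/2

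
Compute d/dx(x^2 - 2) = 2*x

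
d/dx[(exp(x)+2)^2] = 2*exp(2*x) + 4*exp(x)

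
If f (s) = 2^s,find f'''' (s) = 2^s*log(2)^4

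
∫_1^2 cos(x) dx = -sin(1) + sin(2)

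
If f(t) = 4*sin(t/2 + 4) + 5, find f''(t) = -sin(t/2 + 4)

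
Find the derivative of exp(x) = exp(x)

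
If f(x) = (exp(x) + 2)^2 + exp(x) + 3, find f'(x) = 2*exp(2*x) + 5*exp(x)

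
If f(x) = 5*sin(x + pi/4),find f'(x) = 5*cos(x + pi/4)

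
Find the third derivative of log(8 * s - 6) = 128/(64*s^3 - 144*s^2 + 108*s - 27)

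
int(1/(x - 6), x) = log(6 - x) + C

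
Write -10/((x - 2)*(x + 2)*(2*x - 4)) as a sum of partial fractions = -5/(16*(x + 2)) + 5/(16*(x - 2)) - 5/(4*(x - 2)^2)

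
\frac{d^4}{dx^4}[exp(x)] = exp(x)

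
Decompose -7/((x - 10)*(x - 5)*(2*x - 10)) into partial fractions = 7/(50*(x - 5)) + 7/(10*(x - 5)^2) - 7/(50*(x - 10))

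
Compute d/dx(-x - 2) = -1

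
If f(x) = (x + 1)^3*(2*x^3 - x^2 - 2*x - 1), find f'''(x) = 240*x^3 + 300*x^2 + 24*x - 48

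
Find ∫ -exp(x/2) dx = -2*exp(x/2) + C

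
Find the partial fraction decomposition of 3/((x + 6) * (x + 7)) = -3/(x + 7) + 3/(x + 6)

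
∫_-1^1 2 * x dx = 0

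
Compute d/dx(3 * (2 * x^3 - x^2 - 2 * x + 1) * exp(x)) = 6*x^3*exp(x) + 15*x^2*exp(x) - 12*x*exp(x) - 3*exp(x)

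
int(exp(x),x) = exp(x) + C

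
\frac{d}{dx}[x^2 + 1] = 2*x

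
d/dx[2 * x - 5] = 2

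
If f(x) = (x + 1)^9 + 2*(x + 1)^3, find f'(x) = 9*x^8 + 72*x^7 + 252*x^6 + 504*x^5 + 630*x^4 + 504*x^3 + 258*x^2 + 84*x + 15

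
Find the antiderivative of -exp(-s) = exp(-s) + C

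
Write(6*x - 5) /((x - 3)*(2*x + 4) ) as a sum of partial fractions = 17/(10*(x + 2)) + 13/(10*(x - 3))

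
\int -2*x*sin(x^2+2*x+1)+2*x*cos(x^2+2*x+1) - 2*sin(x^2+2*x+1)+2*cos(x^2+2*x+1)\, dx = sin((x + 1)^2) + cos((x + 1)^2) + C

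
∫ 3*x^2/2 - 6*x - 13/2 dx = x^3/2 - 3*x^2 - 13*x/2 + C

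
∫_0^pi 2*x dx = pi^2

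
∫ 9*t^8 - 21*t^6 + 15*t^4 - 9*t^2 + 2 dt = t^9 - 3*t^7 + 3*t^5 - 3*t^3 + 2*t + C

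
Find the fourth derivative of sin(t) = sin(t)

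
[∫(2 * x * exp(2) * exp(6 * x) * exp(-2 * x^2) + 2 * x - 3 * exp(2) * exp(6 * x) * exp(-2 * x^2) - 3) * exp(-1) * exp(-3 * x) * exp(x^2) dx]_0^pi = -exp(-pi^2 + 1 + 3*pi) - exp(-1) + exp(-3*pi - 1 + pi^2) + E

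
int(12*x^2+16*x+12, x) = 4*x^3 + 8*x^2 + 12*x + C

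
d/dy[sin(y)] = cos(y)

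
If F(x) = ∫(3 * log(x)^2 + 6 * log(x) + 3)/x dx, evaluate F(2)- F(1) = -1 + (log(2) + 1)^3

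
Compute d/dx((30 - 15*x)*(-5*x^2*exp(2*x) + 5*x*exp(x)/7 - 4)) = 150*x^3*exp(2*x) - 75*x^2*exp(2*x) - 75*x^2*exp(x)/7 - 300*x*exp(2*x) + 150*exp(x)/7 + 60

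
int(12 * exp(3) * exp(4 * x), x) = 3*exp(4*x + 3) + C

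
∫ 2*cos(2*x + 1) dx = sin(2*x + 1) + C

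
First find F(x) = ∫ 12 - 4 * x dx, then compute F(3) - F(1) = 8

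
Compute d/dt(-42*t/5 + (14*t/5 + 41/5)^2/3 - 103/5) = 392*t/75 + 518/75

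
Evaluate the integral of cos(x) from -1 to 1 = 2*sin(1)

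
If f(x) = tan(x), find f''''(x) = 24*tan(x)^5 + 40*tan(x)^3 + 16*tan(x)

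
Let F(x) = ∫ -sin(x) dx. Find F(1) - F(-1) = 0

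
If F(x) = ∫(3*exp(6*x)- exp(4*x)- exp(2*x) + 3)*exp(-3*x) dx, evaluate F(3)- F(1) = -(E - exp(-1))^3 - 2*E - 2*exp(-3) + 2*exp(-1) + 2*exp(3) + (-exp(-3) + exp(3))^3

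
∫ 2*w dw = w^2 + C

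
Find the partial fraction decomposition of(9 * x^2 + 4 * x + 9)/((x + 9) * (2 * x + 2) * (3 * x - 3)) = 117/(80*(x + 9)) - 7/(48*(x + 1)) + 11/(60*(x - 1))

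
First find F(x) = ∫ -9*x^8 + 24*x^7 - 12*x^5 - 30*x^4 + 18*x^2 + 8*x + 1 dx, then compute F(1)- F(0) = 5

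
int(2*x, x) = x^2 + C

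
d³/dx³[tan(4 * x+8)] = 384*tan(4*x + 8)^4 + 512*tan(4*x + 8)^2 + 128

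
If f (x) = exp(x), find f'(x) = exp(x)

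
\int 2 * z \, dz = z^2 + C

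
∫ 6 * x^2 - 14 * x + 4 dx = 2*x^3 - 7*x^2 + 4*x + C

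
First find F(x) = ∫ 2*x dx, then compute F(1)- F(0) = 1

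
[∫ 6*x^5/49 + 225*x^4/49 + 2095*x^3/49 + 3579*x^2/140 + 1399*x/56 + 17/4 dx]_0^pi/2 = -9/4 + pi^3/140 + pi/4 + 9*pi^2/28 + (pi^3/28 + 3 + 5*pi/4 + 45*pi^2/28)^2/4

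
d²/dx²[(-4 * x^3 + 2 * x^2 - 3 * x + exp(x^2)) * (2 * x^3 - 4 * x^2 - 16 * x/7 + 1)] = 8*x^5*exp(x^2) - 16*x^4*exp(x^2) - 240*x^4 + 132*x^3*exp(x^2)/7 + 400*x^3 - 36*x^2*exp(x^2) - 408*x^2/7 - 12*x*exp(x^2)/7 + 144*x/7 - 6*exp(x^2) + 124/7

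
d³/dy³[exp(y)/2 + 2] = exp(y)/2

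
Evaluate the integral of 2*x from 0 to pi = pi^2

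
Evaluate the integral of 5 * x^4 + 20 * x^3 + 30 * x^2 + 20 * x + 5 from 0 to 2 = 242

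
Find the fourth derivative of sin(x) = sin(x)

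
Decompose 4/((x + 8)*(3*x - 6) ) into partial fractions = -2/(15*(x + 8)) + 2/(15*(x - 2))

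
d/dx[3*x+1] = 3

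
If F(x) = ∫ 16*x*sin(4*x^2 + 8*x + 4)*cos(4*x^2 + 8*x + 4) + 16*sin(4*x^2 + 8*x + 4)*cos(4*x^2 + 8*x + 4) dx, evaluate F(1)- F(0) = -cos(32)/2 + cos(8)/2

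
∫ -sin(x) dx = cos(x) + C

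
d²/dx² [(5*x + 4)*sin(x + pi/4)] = -5*x*sin(x + pi/4) - 4*sin(x + pi/4) + 10*cos(x + pi/4)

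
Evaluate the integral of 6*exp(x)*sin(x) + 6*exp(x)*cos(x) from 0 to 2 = 6*exp(2)*sin(2)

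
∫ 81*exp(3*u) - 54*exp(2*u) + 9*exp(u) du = (3*exp(u) - 1)^3 + C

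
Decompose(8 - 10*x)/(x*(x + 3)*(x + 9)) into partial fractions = 49/(27*(x + 9)) - 19/(9*(x + 3)) + 8/(27*x)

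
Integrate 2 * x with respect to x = x^2 + C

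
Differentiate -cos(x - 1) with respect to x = sin(x - 1)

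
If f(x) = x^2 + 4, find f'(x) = 2*x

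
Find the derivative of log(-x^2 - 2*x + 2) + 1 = (2*x + 2)/(x^2 + 2*x - 2)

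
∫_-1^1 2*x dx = 0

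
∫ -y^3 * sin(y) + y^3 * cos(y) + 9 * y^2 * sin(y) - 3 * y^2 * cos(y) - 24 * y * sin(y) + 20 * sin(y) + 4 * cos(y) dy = sqrt(2)*(y - 2)^3*sin(y + pi/4) + C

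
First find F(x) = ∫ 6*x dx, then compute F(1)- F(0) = 3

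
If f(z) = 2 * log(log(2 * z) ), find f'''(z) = (4*log(z)^2 + 8*log(2)*log(z) + 6*log(z) + 4*log(2)^2 + 4 + 6*log(2))/(z^3*log(z)^3 + 3*z^3*log(2)*log(z)^2 + 3*z^3*log(2)^2*log(z) + z^3*log(2)^3)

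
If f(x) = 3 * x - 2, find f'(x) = 3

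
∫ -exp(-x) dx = exp(-x) + C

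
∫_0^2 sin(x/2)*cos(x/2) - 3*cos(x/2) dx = -9 + (-3 + sin(1))^2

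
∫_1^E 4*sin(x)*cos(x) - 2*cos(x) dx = -2*sin(1)^2 - 2*sin(E) + 2*sin(E)^2 + 2*sin(1)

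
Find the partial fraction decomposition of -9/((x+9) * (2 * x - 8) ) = 9/(26*(x + 9)) - 9/(26*(x - 4))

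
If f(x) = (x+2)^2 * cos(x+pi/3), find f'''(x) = x^2*sin(x + pi/3) + 4*x*sin(x + pi/3) - 6*x*cos(x + pi/3) - 2*sin(x + pi/3) - 12*cos(x + pi/3)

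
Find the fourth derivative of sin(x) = sin(x)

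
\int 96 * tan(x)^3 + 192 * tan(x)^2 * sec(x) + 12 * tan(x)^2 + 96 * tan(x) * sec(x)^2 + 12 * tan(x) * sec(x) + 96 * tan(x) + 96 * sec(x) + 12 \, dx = 48*(tan(x) + sec(x))^2 + 12*tan(x) + 12*sec(x) + C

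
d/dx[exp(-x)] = -exp(-x)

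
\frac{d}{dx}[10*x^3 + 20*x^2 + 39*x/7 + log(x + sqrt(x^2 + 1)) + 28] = (210*x^4 + 210*x^3*sqrt(x^2 + 1) + 280*x^3 + 280*x^2*sqrt(x^2 + 1) + 249*x^2 + 39*x*sqrt(x^2 + 1) + 287*x + 7*sqrt(x^2 + 1) + 39)/(7*x^2 + 7*x*sqrt(x^2 + 1) + 7)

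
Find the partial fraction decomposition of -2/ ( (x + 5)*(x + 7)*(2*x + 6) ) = -1/(8*(x + 7)) + 1/(4*(x + 5)) - 1/(8*(x + 3))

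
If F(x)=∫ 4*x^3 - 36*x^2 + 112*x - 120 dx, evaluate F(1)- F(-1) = -264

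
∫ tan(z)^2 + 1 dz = tan(z) + C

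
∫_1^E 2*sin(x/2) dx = -4*cos(E/2) + 4*cos(1/2)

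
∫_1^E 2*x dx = -1 + exp(2)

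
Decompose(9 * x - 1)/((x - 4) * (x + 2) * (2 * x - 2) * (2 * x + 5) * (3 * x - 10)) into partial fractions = -2349/(15680*(3*x - 10)) - 188/(3185*(2*x + 5)) + 19/(576*(x + 2)) + 4/(441*(x - 1)) + 35/(936*(x - 4))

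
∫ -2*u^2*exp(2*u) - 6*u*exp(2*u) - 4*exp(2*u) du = (-u^2 - 2*u - 1)*exp(2*u) + C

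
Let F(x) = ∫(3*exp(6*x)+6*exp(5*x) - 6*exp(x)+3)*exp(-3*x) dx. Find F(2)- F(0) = -1 + (-exp(-2) + 1 + exp(2))^3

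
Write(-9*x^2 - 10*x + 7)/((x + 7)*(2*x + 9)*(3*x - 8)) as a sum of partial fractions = -753/(1247*(3*x - 8)) + 521/(215*(2*x + 9)) - 364/(145*(x + 7))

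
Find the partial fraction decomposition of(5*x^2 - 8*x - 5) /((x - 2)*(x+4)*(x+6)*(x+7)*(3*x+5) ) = -225/(2002*(3*x + 5)) + 37/(54*(x + 7)) - 223/(208*(x + 6)) + 107/(252*(x + 4)) - 1/(4752*(x - 2))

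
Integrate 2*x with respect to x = x^2 + C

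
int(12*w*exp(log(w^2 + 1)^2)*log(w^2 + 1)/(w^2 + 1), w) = 3*exp(log(w^2 + 1)^2) + C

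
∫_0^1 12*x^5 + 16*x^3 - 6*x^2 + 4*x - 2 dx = 4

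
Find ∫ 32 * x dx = 16*x^2 + C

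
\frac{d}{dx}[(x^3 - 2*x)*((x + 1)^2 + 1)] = 5*x^4 + 8*x^3 - 8*x - 4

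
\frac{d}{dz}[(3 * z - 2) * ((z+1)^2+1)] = 9*z^2 + 8*z + 2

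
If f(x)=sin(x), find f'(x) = cos(x)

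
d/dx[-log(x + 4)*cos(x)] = (x*log(x + 4)*sin(x) + 4*log(x + 4)*sin(x) - cos(x))/(x + 4)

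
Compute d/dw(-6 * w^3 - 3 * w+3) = -18*w^2 - 3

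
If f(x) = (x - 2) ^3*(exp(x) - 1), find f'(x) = x^3*exp(x) - 3*x^2*exp(x) - 3*x^2 + 12*x + 4*exp(x) - 12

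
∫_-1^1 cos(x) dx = 2*sin(1)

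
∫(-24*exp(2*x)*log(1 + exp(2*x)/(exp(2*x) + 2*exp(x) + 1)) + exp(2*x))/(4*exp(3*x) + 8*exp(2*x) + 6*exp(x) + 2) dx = -3*log(1 + exp(2*x)/(exp(x) + 1)^2)^2 + log(1 + exp(2*x)/(exp(x) + 1)^2)/4 + C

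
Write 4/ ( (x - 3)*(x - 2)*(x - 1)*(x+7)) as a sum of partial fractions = -1/(180*(x + 7)) + 1/(4*(x - 1)) - 4/(9*(x - 2)) + 1/(5*(x - 3))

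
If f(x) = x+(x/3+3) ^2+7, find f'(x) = 2*x/9 + 3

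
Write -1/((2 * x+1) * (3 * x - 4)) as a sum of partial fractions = -3/(11*(3*x - 4)) + 2/(11*(2*x + 1))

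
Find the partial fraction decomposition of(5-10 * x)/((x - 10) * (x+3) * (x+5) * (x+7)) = -75/(136*(x + 7)) + 11/(12*(x + 5)) - 35/(104*(x + 3)) - 19/(663*(x - 10))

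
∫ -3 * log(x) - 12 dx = 3*x*(-log(x) - 3) + C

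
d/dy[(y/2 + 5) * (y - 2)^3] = 2*y^3 + 6*y^2 - 48*y + 56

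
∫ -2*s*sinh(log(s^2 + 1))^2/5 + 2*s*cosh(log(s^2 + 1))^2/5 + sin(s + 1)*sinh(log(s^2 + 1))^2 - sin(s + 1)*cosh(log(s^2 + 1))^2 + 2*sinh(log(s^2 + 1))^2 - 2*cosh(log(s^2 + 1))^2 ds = s^2/5 - 2*s + cos(s + 1) + C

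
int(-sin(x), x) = cos(x) + C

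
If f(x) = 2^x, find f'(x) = 2^x*log(2)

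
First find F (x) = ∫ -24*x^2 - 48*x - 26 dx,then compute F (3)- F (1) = -452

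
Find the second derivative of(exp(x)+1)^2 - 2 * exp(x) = 4*exp(2*x)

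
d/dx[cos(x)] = -sin(x)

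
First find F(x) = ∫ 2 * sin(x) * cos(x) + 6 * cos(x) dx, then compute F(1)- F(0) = -9 + (sin(1) + 3)^2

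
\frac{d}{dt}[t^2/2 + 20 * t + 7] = t + 20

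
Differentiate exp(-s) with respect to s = -exp(-s)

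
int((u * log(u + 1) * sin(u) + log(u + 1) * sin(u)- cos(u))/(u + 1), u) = -log(u + 1)*cos(u) + C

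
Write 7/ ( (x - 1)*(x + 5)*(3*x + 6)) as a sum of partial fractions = 7/(54*(x + 5)) - 7/(27*(x + 2)) + 7/(54*(x - 1))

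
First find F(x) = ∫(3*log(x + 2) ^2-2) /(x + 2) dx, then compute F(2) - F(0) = -2*log(2) + 7*log(2)^3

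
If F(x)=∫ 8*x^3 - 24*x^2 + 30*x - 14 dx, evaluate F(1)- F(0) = -5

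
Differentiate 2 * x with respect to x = 2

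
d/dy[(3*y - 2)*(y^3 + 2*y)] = 12*y^3 - 6*y^2 + 12*y - 4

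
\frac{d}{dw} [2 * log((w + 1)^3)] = 6/(w + 1)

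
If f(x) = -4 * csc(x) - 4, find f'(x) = 4*cot(x)*csc(x)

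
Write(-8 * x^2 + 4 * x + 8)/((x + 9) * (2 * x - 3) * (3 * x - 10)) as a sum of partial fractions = -608/(407*(3*x - 10)) + 16/(231*(2*x - 3)) - 676/(777*(x + 9))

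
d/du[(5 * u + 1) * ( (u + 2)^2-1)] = 15*u^2 + 42*u + 19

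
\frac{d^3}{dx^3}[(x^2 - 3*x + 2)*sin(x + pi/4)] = -x^2*cos(x + pi/4) - 6*x*sin(x + pi/4) + 3*x*cos(x + pi/4) + 9*sin(x + pi/4) + 4*cos(x + pi/4)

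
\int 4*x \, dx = 2*x^2 + C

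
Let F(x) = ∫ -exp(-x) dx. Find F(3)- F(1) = -exp(-1) + exp(-3)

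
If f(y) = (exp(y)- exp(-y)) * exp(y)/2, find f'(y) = exp(2*y)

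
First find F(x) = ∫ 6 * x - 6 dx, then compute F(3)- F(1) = 12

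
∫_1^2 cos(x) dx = -sin(1) + sin(2)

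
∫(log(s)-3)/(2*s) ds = (log(s) - 6)*log(s)/4 + C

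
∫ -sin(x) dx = cos(x) + C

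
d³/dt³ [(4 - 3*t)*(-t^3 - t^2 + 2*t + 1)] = 72*t - 6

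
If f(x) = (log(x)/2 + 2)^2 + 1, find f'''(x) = (2*log(x) + 5)/(2*x^3)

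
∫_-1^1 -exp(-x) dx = -E + exp(-1)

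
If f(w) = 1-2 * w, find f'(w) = -2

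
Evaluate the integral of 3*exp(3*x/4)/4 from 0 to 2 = -1 + exp(3/2)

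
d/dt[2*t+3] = 2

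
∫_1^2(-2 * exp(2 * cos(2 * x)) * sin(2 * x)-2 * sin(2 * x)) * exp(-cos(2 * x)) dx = -exp(-cos(4)) - exp(cos(2)) + exp(cos(4)) + exp(-cos(2))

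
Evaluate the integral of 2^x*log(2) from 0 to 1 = 1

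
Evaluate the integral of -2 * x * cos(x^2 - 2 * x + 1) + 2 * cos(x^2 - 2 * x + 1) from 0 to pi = sin(1) - sin((-1 + pi)^2)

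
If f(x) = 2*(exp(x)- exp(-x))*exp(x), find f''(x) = 8*exp(2*x)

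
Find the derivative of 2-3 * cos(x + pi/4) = 3*sin(x + pi/4)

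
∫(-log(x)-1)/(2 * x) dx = -(log(x) + 2)*log(x)/4 + C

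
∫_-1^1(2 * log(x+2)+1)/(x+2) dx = log(3) + log(3)^2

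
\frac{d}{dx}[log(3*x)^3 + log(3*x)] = (3*log(x)^2 + 6*log(3)*log(x) + 1 + 3*log(3)^2)/x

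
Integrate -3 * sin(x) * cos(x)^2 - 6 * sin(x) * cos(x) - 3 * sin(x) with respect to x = (cos(x) + 1)^3 + C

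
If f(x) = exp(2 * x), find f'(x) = 2*exp(2*x)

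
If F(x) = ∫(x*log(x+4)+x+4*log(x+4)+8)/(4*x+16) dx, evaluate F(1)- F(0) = -4*log(2) + 9*log(5)/4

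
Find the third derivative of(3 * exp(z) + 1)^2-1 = 72*exp(2*z) + 6*exp(z)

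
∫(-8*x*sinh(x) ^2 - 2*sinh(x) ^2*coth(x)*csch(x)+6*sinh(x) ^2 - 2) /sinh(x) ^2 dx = -4*x^2 + 6*x + 2/tanh(x) + 2/sinh(x) + C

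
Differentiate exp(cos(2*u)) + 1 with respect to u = -2*exp(cos(2*u))*sin(2*u)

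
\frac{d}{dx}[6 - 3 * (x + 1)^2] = -6*x - 6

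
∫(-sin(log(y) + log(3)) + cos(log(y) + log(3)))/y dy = sqrt(2)*sin(log(y) + pi/4 + log(3)) + C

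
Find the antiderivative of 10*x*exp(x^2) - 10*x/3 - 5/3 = -5*x^2/3 - 5*x/3 + 5*exp(x^2) + C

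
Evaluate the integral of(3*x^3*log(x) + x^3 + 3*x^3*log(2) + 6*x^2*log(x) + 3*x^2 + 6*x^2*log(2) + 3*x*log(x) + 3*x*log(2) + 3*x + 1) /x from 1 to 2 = 46*log(2)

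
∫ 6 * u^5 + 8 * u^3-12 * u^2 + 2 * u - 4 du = u^6 + 2*u^4 - 4*u^3 + u^2 - 4*u + C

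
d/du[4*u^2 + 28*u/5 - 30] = 8*u + 28/5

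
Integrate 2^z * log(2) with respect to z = 2^z + C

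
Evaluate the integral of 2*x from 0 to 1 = 1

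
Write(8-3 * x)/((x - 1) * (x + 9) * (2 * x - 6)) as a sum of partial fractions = 7/(48*(x + 9)) - 1/(8*(x - 1)) - 1/(48*(x - 3))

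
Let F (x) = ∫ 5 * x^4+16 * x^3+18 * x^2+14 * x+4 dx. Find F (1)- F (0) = 22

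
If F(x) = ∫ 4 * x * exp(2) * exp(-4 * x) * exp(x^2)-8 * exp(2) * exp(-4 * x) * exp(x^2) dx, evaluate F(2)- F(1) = -2*exp(-1) + 2*exp(-2)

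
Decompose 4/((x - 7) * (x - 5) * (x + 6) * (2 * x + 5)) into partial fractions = 32/(1995*(2*x + 5)) - 4/(1001*(x + 6)) - 2/(165*(x - 5)) + 2/(247*(x - 7))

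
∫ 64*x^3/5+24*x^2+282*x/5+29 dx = 16*x^4/5 + 8*x^3 + 141*x^2/5 + 29*x + C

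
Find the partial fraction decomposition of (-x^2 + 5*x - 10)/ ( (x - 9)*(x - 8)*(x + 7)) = -47/(120*(x + 7)) + 34/(15*(x - 8)) - 23/(8*(x - 9))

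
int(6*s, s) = 3*s^2 + C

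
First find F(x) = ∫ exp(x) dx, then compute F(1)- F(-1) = E - exp(-1)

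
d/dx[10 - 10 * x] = -10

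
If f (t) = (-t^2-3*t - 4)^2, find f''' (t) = 24*t + 36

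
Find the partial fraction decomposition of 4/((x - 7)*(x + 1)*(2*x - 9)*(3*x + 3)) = -32/(1815*(2*x - 9)) + 9/(1936*(x + 1)) + 1/(66*(x + 1)^2) + 1/(240*(x - 7))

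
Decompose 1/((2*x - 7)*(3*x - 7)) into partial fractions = -3/(7*(3*x - 7)) + 2/(7*(2*x - 7))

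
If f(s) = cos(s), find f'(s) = -sin(s)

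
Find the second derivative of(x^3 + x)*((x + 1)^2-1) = 20*x^3 + 24*x^2 + 6*x + 4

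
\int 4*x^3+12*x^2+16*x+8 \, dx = x^4 + 4*x^3 + 8*x^2 + 8*x + C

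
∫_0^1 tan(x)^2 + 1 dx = tan(1)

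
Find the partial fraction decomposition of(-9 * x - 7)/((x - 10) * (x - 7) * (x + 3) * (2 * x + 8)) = -29/(308*(x + 4)) + 1/(13*(x + 3)) + 7/(66*(x - 7)) - 97/(1092*(x - 10))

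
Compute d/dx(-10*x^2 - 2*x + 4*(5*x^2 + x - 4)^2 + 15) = 400*x^3 + 120*x^2 - 332*x - 34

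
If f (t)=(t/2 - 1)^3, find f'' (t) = 3*t/4 - 3/2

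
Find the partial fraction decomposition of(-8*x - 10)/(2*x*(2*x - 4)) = -13/(4*(x - 2)) + 5/(4*x)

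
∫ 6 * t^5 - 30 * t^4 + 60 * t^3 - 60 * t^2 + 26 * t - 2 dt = t^6 - 6*t^5 + 15*t^4 - 20*t^3 + 13*t^2 - 2*t + C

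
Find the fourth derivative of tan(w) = 24*tan(w)^5 + 40*tan(w)^3 + 16*tan(w)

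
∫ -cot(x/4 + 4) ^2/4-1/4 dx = cot(x/4 + 4) + C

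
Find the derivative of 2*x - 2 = 2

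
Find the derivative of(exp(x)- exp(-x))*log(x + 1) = (x*exp(2*x)*log(x + 1) + x*log(x + 1) + exp(2*x)*log(x + 1) + exp(2*x) + log(x + 1) - 1)/(x*exp(x) + exp(x))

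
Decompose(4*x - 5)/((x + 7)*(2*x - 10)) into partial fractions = 11/(8*(x + 7)) + 5/(8*(x - 5))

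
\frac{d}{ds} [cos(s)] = -sin(s)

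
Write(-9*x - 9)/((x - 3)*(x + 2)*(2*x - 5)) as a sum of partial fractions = 14/(2*x - 5) + 1/(5*(x + 2)) - 36/(5*(x - 3))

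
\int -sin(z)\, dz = cos(z) + C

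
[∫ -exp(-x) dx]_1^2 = -exp(-1) + exp(-2)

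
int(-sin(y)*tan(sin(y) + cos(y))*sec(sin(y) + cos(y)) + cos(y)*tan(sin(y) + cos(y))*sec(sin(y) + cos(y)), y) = sec(sin(y) + cos(y)) + C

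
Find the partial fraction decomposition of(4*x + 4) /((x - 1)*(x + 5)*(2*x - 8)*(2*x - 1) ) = 24/(77*(2*x - 1)) + 4/(297*(x + 5)) - 2/(9*(x - 1)) + 10/(189*(x - 4))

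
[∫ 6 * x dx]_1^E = -3 + 3*exp(2)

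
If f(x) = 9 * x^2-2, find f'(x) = 18*x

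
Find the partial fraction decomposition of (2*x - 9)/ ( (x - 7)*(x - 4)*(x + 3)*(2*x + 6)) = -23/(1960*(x + 3)) - 3/(28*(x + 3)^2) + 1/(294*(x - 4)) + 1/(120*(x - 7))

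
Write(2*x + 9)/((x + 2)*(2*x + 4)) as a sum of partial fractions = 1/(x + 2) + 5/(2*(x + 2)^2)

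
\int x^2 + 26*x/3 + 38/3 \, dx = x^3/3 + 13*x^2/3 + 38*x/3 + C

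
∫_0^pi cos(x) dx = 0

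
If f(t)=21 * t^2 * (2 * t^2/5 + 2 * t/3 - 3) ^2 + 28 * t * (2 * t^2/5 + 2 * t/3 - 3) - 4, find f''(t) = 504*t^4/5 + 224*t^3 - 2464*t^2/5 - 2184*t/5 + 1246/3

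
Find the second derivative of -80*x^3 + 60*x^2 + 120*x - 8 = 120 - 480*x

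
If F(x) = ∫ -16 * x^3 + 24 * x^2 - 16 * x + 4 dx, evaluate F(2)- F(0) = -24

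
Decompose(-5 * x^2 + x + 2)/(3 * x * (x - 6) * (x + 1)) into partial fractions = -4/(21*(x + 1)) - 86/(63*(x - 6)) - 1/(9*x)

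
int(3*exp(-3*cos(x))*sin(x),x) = exp(-3*cos(x)) + C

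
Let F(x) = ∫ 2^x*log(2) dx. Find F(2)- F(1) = 2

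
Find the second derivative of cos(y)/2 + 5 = -cos(y)/2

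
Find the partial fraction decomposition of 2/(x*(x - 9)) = 2/(9*(x - 9)) - 2/(9*x)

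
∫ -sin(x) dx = cos(x) + C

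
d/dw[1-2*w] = -2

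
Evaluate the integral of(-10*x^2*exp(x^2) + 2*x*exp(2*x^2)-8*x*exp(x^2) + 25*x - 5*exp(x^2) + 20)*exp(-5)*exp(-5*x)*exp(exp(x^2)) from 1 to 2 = -(-10 + E)*exp(-10 + E) + (-15 + exp(4))*exp(-15 + exp(4))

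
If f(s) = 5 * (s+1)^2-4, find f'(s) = 10*s + 10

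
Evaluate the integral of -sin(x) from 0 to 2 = -1 + cos(2)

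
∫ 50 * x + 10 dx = 25*x^2 + 10*x + C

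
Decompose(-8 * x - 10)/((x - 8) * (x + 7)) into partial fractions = -46/(15*(x + 7)) - 74/(15*(x - 8))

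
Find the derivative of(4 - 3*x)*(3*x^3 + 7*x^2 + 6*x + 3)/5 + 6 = -36*x^3/5 - 27*x^2/5 + 4*x + 3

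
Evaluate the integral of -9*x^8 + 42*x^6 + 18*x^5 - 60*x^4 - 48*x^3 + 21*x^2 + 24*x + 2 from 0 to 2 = -20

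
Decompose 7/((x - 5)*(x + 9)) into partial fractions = -1/(2*(x + 9)) + 1/(2*(x - 5))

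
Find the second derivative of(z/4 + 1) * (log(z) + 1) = (z - 4)/(4*z^2)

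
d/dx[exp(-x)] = -exp(-x)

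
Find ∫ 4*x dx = 2*x^2 + C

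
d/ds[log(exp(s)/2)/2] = 1/2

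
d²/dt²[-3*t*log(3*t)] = -3/t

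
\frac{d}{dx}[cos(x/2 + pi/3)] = -sin(x/2 + pi/3)/2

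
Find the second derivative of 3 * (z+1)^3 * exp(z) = 3*z^3*exp(z) + 27*z^2*exp(z) + 63*z*exp(z) + 39*exp(z)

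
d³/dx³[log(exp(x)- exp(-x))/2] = (4*exp(4*x) + 4*exp(2*x))/(exp(6*x) - 3*exp(4*x) + 3*exp(2*x) - 1)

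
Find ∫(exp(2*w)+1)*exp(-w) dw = 2*sinh(w) + C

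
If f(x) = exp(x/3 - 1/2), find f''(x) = exp(x/3 - 1/2)/9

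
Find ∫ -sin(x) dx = cos(x) + C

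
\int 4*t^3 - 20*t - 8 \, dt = t^4 - 10*t^2 - 8*t + C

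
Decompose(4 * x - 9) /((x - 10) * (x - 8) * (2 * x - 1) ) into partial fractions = -28/(285*(2*x - 1)) - 23/(30*(x - 8)) + 31/(38*(x - 10))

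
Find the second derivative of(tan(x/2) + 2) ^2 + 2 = 3*tan(x/2)^4/2 + 2*tan(x/2)^3 + 2*tan(x/2)^2 + 2*tan(x/2) + 1/2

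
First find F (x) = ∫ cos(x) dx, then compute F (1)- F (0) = sin(1)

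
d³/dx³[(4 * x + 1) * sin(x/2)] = -x*cos(x/2)/2 - 3*sin(x/2) - cos(x/2)/8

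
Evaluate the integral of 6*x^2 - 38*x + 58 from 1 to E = -2*E - (-3 + E)^2 + 2*(-3 + E)^3 + 22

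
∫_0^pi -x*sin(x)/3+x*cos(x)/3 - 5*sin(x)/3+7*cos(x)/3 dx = -4 - pi/3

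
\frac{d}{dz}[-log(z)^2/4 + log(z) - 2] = (2 - log(z))/(2*z)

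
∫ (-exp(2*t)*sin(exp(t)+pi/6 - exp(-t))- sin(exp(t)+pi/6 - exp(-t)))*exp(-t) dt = cos(2*sinh(t) + pi/6) + C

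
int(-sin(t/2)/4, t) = cos(t/2)/2 + C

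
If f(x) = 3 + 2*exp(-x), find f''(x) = 2*exp(-x)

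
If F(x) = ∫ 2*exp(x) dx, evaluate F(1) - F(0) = -2 + 2*E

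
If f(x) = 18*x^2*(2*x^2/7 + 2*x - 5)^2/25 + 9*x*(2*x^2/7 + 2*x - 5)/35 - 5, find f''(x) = 432*x^4/245 + 576*x^3/35 + 1728*x^2/175 - 4212*x/49 + 1296/35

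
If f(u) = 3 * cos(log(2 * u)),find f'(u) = -3*sin(log(u) + log(2))/u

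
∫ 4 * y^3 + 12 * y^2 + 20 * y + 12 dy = y^4 + 4*y^3 + 10*y^2 + 12*y + C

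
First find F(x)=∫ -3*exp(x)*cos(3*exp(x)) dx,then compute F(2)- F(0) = sin(3) - sin(3*exp(2))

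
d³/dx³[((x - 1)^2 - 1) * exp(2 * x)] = 8*x^2*exp(2*x) + 8*x*exp(2*x) - 12*exp(2*x)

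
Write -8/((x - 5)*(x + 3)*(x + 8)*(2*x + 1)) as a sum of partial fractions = 64/(825*(2*x + 1)) + 8/(975*(x + 8)) - 1/(25*(x + 3)) - 1/(143*(x - 5))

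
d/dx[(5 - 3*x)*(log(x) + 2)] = (-3*x*log(x) - 9*x + 5)/x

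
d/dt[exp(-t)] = -exp(-t)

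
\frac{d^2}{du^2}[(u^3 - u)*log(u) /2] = (6*u^2*log(u) + 5*u^2 - 1)/(2*u)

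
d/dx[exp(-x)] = -exp(-x)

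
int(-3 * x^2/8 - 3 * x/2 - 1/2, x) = -x^3/8 - 3*x^2/4 - x/2 + C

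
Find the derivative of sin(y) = cos(y)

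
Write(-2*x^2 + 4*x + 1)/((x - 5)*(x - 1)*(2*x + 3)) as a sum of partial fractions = -38/(65*(2*x + 3)) - 3/(20*(x - 1)) - 29/(52*(x - 5))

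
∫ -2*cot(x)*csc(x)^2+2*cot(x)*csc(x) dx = (csc(x) - 1)^2 + C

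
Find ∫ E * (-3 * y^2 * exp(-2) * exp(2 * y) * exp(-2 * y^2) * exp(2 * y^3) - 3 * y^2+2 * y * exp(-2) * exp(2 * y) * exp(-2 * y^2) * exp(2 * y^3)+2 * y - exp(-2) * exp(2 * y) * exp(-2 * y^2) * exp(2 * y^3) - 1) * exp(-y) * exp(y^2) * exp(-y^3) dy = -2*sinh(y^3 - y^2 + y - 1) + C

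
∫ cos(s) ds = sin(s) + C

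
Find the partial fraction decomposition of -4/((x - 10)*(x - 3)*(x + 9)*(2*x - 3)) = -32/(1071*(2*x - 3)) + 1/(1197*(x + 9)) + 1/(63*(x - 3)) - 4/(2261*(x - 10))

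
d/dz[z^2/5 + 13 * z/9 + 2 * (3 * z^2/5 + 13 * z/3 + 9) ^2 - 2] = 72*z^3/25 + 156*z^2/5 + 5342*z/45 + 1417/9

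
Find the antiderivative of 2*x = x^2 + C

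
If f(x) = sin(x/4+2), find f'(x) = cos(x/4 + 2)/4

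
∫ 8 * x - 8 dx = 4*x^2 - 8*x + C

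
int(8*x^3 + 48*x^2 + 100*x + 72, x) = 2*x^4 + 16*x^3 + 50*x^2 + 72*x + C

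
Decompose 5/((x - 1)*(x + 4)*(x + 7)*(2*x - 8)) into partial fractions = -5/(528*(x + 7)) + 1/(48*(x + 4)) - 1/(48*(x - 1)) + 5/(528*(x - 4))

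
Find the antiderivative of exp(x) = exp(x) + C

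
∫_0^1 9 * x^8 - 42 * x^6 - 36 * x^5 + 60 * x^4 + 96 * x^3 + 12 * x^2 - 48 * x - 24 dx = -19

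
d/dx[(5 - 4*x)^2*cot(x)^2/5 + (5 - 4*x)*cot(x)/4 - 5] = -32*x^2*cot(x)^3/5 - 32*x^2*cot(x)/5 + 16*x*cot(x)^3 + 37*x*cot(x)^2/5 + 16*x*cot(x) + x - 10*cot(x)^3 - 37*cot(x)^2/4 - 11*cot(x) - 5/4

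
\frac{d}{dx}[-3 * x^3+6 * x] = 6 - 9*x^2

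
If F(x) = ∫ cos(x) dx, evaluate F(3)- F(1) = -sin(1) + sin(3)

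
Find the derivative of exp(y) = exp(y)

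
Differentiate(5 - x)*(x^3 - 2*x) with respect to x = -4*x^3 + 15*x^2 + 4*x - 10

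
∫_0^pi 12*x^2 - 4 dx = -4*pi + 4*pi^3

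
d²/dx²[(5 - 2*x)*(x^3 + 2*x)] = -24*x^2 + 30*x - 8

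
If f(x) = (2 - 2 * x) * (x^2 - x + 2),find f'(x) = -6*x^2 + 8*x - 6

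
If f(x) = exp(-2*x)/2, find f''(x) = 2*exp(-2*x)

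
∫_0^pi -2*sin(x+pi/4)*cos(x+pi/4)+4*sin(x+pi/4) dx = -(-2 + sqrt(2)/2)^2 + (-2 - sqrt(2)/2)^2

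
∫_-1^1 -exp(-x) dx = -E + exp(-1)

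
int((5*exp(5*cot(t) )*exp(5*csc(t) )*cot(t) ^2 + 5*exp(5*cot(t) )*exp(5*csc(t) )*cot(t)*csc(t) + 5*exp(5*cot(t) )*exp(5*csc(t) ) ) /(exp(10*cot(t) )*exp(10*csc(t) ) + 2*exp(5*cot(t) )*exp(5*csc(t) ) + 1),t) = 1/(exp(5*cot(t) + 5*csc(t)) + 1) + C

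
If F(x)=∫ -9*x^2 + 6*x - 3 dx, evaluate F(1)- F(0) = -3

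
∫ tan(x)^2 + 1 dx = tan(x) + C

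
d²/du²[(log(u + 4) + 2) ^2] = (-2*log(u + 4) - 2)/(u^2 + 8*u + 16)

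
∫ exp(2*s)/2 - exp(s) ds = (exp(s) - 2)^2/4 + C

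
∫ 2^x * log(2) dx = 2^x + C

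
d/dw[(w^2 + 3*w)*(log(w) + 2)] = 2*w*log(w) + 5*w + 3*log(w) + 9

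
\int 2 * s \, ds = s^2 + C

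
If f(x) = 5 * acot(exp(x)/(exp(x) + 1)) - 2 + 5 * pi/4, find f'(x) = -5*exp(x)/(2*exp(2*x) + 2*exp(x) + 1)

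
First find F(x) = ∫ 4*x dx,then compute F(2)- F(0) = 8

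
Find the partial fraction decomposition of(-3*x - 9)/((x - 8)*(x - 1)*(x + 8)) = 5/(48*(x + 8)) + 4/(21*(x - 1)) - 33/(112*(x - 8))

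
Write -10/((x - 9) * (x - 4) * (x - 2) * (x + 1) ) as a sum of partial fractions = 1/(15*(x + 1)) - 5/(21*(x - 2)) + 1/(5*(x - 4)) - 1/(35*(x - 9))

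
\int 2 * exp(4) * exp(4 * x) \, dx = exp(4*x + 4)/2 + C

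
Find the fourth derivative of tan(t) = 24*tan(t)^5 + 40*tan(t)^3 + 16*tan(t)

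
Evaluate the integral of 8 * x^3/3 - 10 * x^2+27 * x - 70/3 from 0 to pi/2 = -35*pi/3 + (-5*pi/2 + pi^2/2)^2/6 + 7*pi^2/3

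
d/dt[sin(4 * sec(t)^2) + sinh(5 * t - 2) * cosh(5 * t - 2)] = 8*cos(4*sec(t)^2)*tan(t)*sec(t)^2 + 5*sinh(5*t - 2)^2 + 5*cosh(5*t - 2)^2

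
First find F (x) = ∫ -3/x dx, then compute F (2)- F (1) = -3*log(2)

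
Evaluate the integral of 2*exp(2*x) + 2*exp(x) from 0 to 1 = -4 + (1 + E)^2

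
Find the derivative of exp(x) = exp(x)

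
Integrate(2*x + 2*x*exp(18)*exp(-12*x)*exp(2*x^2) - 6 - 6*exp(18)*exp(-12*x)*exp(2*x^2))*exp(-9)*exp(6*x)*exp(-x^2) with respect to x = 2*sinh((x - 3)^2) + C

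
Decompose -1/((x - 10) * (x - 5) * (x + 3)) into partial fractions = -1/(104*(x + 3)) + 1/(40*(x - 5)) - 1/(65*(x - 10))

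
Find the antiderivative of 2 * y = y^2 + C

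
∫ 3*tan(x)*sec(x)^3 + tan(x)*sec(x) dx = sec(x)^3 + sec(x) + C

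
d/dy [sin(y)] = cos(y)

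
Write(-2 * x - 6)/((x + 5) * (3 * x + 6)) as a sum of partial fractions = -4/(9*(x + 5)) - 2/(9*(x + 2))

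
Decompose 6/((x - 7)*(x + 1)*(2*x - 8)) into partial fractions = 3/(40*(x + 1)) - 1/(5*(x - 4)) + 1/(8*(x - 7))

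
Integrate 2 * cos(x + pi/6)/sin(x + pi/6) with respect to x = 2*log(sin(x + pi/6)) + C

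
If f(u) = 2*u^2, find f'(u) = 4*u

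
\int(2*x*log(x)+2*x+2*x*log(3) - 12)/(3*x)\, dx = 2*(x - 6)*log(3*x)/3 + C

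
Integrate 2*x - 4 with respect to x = x^2 - 4*x + C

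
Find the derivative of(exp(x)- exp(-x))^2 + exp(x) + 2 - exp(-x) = (2*exp(4*x) + exp(3*x) + exp(x) - 2)*exp(-2*x)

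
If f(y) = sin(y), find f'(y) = cos(y)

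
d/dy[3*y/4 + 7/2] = 3/4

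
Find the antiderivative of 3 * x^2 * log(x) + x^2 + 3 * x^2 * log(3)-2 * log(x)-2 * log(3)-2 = x*(x^2 - 2)*log(3*x) + C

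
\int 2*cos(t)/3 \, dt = 2*sin(t)/3 + C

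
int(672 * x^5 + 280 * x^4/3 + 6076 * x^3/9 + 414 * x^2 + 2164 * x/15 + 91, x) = 112*x^6 + 56*x^5/3 + 1519*x^4/9 + 138*x^3 + 1082*x^2/15 + 91*x + C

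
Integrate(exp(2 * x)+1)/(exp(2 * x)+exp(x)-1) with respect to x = log(2*sinh(x) + 1) + C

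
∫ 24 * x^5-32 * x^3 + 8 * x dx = 4*x^6 - 8*x^4 + 4*x^2 + C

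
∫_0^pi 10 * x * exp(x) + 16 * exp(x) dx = -6 + 2*(3 + 5*pi)*exp(pi)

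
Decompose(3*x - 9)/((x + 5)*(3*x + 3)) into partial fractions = 2/(x + 5) - 1/(x + 1)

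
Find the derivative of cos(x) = -sin(x)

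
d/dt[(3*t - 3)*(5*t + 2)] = 30*t - 9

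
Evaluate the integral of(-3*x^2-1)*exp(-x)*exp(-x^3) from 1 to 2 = -exp(-2) + exp(-10)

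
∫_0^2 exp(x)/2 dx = -1/2 + exp(2)/2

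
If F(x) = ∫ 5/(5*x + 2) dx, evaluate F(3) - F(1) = -log(14) + log(34)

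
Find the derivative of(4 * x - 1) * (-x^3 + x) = -16*x^3 + 3*x^2 + 8*x - 1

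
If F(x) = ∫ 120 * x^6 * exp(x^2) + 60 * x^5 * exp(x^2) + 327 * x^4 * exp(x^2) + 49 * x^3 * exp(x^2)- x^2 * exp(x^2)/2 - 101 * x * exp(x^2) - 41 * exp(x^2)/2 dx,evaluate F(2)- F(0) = 15 + 2310*exp(4)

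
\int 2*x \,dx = x^2 + C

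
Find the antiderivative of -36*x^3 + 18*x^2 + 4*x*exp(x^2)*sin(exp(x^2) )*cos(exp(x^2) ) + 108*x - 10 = -9*x^4 + 6*x^3 + 54*x^2 - 10*x + sin(exp(x^2))^2 + C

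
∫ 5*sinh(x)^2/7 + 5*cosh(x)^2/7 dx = 5*sinh(2*x)/14 + C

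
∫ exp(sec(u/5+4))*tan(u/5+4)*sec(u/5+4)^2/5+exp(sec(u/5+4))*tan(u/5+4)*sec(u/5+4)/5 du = exp(sec(u/5 + 4))*sec(u/5 + 4) + C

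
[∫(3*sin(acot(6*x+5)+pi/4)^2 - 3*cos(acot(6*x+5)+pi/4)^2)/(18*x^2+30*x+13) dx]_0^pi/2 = -6/13 + 6*(1 + pi/2)*(2 + 3*pi/2)/(26 + 9*pi^2 + 30*pi)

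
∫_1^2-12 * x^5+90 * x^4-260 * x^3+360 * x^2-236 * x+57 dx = 0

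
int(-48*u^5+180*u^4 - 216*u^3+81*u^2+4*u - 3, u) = -8*u^6 + 36*u^5 - 54*u^4 + 27*u^3 + 2*u^2 - 3*u + C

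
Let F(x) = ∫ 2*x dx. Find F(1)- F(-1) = 0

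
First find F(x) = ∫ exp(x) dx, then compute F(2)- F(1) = -E + exp(2)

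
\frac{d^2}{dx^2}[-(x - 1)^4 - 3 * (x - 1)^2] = -12*x^2 + 24*x - 18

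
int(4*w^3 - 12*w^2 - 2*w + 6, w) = w^4 - 4*w^3 - w^2 + 6*w + C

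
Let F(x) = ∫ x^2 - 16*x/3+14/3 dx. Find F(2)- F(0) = 4/3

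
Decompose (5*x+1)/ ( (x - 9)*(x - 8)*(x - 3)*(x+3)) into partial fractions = 7/(396*(x + 3)) + 4/(45*(x - 3)) - 41/(55*(x - 8)) + 23/(36*(x - 9))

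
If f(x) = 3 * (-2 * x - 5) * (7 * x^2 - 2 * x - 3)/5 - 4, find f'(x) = -126*x^2/5 - 186*x/5 + 48/5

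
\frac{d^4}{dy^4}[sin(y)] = sin(y)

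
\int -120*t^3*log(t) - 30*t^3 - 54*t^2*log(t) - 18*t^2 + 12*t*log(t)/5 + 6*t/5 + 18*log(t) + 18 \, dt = 6*t*(-25*t^3 - 15*t^2 + t + 15)*log(t)/5 + C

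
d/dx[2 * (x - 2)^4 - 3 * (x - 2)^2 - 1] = 8*x^3 - 48*x^2 + 90*x - 52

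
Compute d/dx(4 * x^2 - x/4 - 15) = 8*x - 1/4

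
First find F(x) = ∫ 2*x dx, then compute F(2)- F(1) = 3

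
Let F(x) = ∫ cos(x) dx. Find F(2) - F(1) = -sin(1) + sin(2)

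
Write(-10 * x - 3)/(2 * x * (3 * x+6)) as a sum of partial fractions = -17/(12*(x + 2)) - 1/(4*x)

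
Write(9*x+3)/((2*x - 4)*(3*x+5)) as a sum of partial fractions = 18/(11*(3*x + 5)) + 21/(22*(x - 2))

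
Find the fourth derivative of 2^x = 2^x*log(2)^4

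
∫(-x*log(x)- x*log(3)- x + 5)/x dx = -(x - 5)*log(3*x) + C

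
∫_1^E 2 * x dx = -1 + exp(2)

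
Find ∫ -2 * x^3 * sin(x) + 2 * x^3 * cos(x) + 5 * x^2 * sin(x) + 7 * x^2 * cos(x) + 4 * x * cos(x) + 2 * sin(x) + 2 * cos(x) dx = sqrt(2)*x*(2*x^2 + x + 2)*sin(x + pi/4) + C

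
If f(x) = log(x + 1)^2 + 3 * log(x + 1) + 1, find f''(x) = (-2*log(x + 1) - 1)/(x^2 + 2*x + 1)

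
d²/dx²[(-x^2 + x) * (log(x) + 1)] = (-2*x*log(x) - 5*x + 1)/x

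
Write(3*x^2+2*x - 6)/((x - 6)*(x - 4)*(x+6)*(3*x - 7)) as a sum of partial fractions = 81/(275*(3*x - 7)) - 3/(100*(x + 6)) - 1/(2*(x - 4)) + 19/(44*(x - 6))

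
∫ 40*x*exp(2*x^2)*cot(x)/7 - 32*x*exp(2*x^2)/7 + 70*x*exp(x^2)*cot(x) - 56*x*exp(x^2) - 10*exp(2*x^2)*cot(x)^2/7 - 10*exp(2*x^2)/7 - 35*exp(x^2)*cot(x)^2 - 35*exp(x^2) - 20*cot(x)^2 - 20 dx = (5*cot(x) - 4)*(2*exp(2*x^2)/7 + 7*exp(x^2) + 4) + C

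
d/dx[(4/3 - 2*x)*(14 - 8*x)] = 32*x - 116/3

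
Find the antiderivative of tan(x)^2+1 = tan(x) + C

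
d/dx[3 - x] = -1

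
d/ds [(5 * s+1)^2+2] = 50*s + 10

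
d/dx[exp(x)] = exp(x)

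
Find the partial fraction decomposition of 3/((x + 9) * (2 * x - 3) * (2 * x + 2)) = 2/(35*(2*x - 3)) + 1/(112*(x + 9)) - 3/(80*(x + 1))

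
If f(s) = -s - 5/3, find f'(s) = -1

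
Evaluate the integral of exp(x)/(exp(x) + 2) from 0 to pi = -log(3/2) + log(1 + exp(pi)/2)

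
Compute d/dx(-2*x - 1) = -2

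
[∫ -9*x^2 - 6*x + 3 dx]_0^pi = (1 + pi)^2*(3 - 3*pi) - 3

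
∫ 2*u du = u^2 + C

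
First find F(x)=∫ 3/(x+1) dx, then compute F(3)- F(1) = 3*log(2)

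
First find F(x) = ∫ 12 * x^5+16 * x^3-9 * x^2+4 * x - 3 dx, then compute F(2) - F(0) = 170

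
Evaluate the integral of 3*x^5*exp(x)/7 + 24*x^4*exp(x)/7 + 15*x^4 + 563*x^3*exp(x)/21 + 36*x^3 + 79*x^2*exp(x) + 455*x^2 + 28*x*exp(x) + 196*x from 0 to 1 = 785*E/21 + 785/3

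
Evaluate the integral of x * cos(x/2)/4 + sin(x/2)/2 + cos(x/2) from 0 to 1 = 5*sin(1/2)/2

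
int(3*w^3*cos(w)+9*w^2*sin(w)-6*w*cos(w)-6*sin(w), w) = 3*w*(w^2 - 2)*sin(w) + C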